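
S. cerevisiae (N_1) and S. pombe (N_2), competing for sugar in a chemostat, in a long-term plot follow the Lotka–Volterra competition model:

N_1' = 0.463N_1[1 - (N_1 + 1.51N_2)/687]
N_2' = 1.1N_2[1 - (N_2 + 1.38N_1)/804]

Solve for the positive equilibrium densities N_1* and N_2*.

Setting both brackets to zero gives the nullclines N_1 + 1.51N_2 = 687 and 1.38N_1 + N_2 = 804.
Substituting N_2 = 804 - 1.38N_1 into the first: N_1(1 - 1.51·1.38) = 687 - 1.51·804.
So N_1* = -527/-1.08 = 486, and then N_2* = 804 - 1.38·486 = 133.

N_1* ≈ 486, N_2* ≈ 133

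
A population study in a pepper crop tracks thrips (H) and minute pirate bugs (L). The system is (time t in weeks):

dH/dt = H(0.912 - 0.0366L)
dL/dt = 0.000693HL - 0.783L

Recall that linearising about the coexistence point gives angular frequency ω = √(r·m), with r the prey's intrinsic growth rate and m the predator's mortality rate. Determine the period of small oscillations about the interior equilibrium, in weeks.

Here r = 0.912 and m = 0.783, so r·m = 0.714.
ω = √0.714 = 0.845 per week, hence T = 2π/ω ≈ 7.44 weeks.

T ≈ 7.44 weeks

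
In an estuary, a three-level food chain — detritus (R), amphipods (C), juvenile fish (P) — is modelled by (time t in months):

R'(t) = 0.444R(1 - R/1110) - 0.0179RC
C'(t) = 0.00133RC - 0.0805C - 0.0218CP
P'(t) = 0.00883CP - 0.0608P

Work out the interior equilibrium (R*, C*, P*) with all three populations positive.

From dP/dt = 0: 0.00883C* = 0.0608, so C* = 6.89.
From dR/dt = 0: 0.444(1 - R*/1110) = 0.0179·6.89, giving R* = 1110·(1 - 0.278) = 802.
From dC/dt = 0: 0.00133·802 - 0.0805 = 0.0218P*, so P* = 0.986/0.0218 = 45.2.

R* ≈ 802, C* ≈ 6.89, P* ≈ 45.2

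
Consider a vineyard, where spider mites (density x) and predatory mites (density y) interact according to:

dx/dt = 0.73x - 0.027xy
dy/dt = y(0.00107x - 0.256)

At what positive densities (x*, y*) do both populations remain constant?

x* ≈ 239, y* ≈ 27

Set dy/dt = 0 with y > 0: 0.00107x - 0.256 = 0, so x* = 0.256/0.00107 = 239.
Set dx/dt = 0 with x > 0: 0.73 - 0.027y = 0, so y* = 0.73/0.027 = 27.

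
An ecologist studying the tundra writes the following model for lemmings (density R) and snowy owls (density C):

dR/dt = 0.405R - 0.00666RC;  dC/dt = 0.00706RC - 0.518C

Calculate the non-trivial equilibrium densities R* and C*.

Set dC/dt = 0 with C > 0: 0.00706R - 0.518 = 0, so R* = 0.518/0.00706 = 73.4.
Set dR/dt = 0 with R > 0: 0.405 - 0.00666C = 0, so C* = 0.405/0.00666 = 60.8.

R* ≈ 73.4, C* ≈ 60.8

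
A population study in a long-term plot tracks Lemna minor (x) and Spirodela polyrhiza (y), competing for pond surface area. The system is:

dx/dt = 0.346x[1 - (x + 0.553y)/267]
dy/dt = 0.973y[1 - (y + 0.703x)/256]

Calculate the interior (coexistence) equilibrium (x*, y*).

x* ≈ 205, y* ≈ 112

Setting both brackets to zero gives the nullclines x + 0.553y = 267 and 0.703x + y = 256.
Substituting y = 256 - 0.703x into the first: x(1 - 0.553·0.703) = 267 - 0.553·256.
So x* = 125/0.611 = 205, and then y* = 256 - 0.703·205 = 112.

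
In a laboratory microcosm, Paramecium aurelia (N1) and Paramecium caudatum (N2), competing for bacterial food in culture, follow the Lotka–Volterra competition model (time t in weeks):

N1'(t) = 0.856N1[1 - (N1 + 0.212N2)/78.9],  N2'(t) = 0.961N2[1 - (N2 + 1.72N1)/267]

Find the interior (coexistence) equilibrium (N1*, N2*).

Setting both brackets to zero gives the nullclines N1 + 0.212N2 = 78.9 and 1.72N1 + N2 = 267.
Substituting N2 = 267 - 1.72N1 into the first: N1(1 - 0.212·1.72) = 78.9 - 0.212·267.
So N1* = 22.3/0.635 = 35.1, and then N2* = 267 - 1.72·35.1 = 207.

N1* ≈ 35.1, N2* ≈ 207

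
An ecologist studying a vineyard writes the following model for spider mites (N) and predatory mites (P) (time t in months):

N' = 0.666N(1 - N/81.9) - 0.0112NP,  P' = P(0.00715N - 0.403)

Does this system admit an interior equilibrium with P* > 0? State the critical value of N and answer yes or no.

The predator equation gives dP/dt > 0 only when N > 0.403/0.00715 = 56.4.
Without the predator, N → K = 81.9. Since 81.9 > 56.4, the predator can invade and persist.

Threshold N = 56.4; K > 56.4, so yes, the predator persists.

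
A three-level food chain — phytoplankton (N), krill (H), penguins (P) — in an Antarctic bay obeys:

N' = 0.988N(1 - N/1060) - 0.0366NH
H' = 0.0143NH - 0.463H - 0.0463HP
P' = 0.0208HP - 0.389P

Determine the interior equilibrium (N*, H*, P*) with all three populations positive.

From dP/dt = 0: 0.0208H* = 0.389, so H* = 18.7.
From dN/dt = 0: 0.988(1 - N*/1060) = 0.0366·18.7, giving N* = 1060·(1 - 0.693) = 326.
From dH/dt = 0: 0.0143·326 - 0.463 = 0.0463P*, so P* = 4.19/0.0463 = 90.6.

N* ≈ 326, H* ≈ 18.7, P* ≈ 90.6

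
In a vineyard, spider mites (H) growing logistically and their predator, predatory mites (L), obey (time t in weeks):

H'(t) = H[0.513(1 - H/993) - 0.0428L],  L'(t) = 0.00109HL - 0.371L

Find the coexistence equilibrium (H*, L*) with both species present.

From dL/dt = 0 with L > 0: 0.00109H* = 0.371, so H* = 340.
Substitute into dH/dt = 0: 0.513(1 - 340/993) = 0.0428L*.
The bracket is 0.657, giving L* = 0.337/0.0428 = 7.88.

H* ≈ 340, L* ≈ 7.88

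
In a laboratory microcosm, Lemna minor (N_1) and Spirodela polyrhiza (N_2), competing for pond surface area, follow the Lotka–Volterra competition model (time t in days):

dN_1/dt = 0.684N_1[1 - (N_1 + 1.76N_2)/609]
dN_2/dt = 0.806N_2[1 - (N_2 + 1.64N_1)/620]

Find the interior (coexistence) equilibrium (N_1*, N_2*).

N_1* ≈ 256, N_2* ≈ 201

Setting both brackets to zero gives the nullclines N_1 + 1.76N_2 = 609 and 1.64N_1 + N_2 = 620.
Substituting N_2 = 620 - 1.64N_1 into the first: N_1(1 - 1.76·1.64) = 609 - 1.76·620.
So N_1* = -482/-1.89 = 256, and then N_2* = 620 - 1.64·256 = 201.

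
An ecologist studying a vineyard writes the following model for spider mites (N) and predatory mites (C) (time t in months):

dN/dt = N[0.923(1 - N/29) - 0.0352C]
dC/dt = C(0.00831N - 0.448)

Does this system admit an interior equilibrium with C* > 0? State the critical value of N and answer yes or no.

The predator equation gives dC/dt > 0 only when N > 0.448/0.00831 = 53.9.
Without the predator, N → K = 29. Since 29 < 53.9, the predator cannot invade.

Threshold N = 53.9; K < 53.9, so no, the predator goes extinct.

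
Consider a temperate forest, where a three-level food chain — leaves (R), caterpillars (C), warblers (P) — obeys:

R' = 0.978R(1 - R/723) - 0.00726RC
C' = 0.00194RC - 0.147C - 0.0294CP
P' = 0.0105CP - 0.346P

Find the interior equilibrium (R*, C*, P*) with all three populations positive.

R* ≈ 546, C* ≈ 33, P* ≈ 31

From dP/dt = 0: 0.0105C* = 0.346, so C* = 33.
From dR/dt = 0: 0.978(1 - R*/723) = 0.00726·33, giving R* = 723·(1 - 0.245) = 546.
From dC/dt = 0: 0.00194·546 - 0.147 = 0.0294P*, so P* = 0.913/0.0294 = 31.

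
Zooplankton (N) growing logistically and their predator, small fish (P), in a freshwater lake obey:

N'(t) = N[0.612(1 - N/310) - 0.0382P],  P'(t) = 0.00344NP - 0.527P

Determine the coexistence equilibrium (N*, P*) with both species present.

From dP/dt = 0 with P > 0: 0.00344N* = 0.527, so N* = 153.
Substitute into dN/dt = 0: 0.612(1 - 153/310) = 0.0382P*.
The bracket is 0.506, giving P* = 0.31/0.0382 = 8.1.

N* ≈ 153, P* ≈ 8.1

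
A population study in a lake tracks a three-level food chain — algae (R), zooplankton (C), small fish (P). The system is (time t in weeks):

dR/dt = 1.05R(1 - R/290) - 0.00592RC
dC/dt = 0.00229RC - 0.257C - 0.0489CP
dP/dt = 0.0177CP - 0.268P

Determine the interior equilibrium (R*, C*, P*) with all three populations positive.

From dP/dt = 0: 0.0177C* = 0.268, so C* = 15.1.
From dR/dt = 0: 1.05(1 - R*/290) = 0.00592·15.1, giving R* = 290·(1 - 0.0854) = 265.
From dC/dt = 0: 0.00229·265 - 0.257 = 0.0489P*, so P* = 0.35/0.0489 = 7.17.

R* ≈ 265, C* ≈ 15.1, P* ≈ 7.17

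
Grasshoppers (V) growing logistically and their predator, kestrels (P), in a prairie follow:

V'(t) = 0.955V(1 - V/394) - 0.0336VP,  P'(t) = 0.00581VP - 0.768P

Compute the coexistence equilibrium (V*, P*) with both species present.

V* ≈ 132, P* ≈ 18.9

From dP/dt = 0 with P > 0: 0.00581V* = 0.768, so V* = 132.
Substitute into dV/dt = 0: 0.955(1 - 132/394) = 0.0336P*.
The bracket is 0.665, giving P* = 0.635/0.0336 = 18.9.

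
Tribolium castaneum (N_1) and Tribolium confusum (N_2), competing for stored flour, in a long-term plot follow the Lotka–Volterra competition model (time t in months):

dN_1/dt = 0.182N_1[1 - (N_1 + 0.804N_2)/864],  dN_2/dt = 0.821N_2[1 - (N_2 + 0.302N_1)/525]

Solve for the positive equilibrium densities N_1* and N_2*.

N_1* ≈ 584, N_2* ≈ 349

Setting both brackets to zero gives the nullclines N_1 + 0.804N_2 = 864 and 0.302N_1 + N_2 = 525.
Substituting N_2 = 525 - 0.302N_1 into the first: N_1(1 - 0.804·0.302) = 864 - 0.804·525.
So N_1* = 442/0.757 = 584, and then N_2* = 525 - 0.302·584 = 349.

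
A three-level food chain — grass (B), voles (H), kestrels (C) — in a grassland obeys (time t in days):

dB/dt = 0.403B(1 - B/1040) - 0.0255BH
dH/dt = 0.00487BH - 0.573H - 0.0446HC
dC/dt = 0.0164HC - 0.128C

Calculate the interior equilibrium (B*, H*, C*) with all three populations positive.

B* ≈ 526, H* ≈ 7.8, C* ≈ 44.6

From dC/dt = 0: 0.0164H* = 0.128, so H* = 7.8.
From dB/dt = 0: 0.403(1 - B*/1040) = 0.0255·7.8, giving B* = 1040·(1 - 0.494) = 526.
From dH/dt = 0: 0.00487·526 - 0.573 = 0.0446C*, so C* = 1.99/0.0446 = 44.6.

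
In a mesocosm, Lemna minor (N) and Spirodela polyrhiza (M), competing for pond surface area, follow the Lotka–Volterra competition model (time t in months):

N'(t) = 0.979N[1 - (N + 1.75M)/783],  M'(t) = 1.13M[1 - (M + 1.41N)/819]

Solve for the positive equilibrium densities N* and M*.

N* ≈ 443, M* ≈ 194

Setting both brackets to zero gives the nullclines N + 1.75M = 783 and 1.41N + M = 819.
Substituting M = 819 - 1.41N into the first: N(1 - 1.75·1.41) = 783 - 1.75·819.
So N* = -650/-1.47 = 443, and then M* = 819 - 1.41·443 = 194.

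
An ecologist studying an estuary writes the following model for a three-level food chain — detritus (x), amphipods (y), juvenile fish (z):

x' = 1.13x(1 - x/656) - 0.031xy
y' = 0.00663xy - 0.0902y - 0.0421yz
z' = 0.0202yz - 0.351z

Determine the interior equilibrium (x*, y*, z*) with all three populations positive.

x* ≈ 343, y* ≈ 17.4, z* ≈ 51.9

From dz/dt = 0: 0.0202y* = 0.351, so y* = 17.4.
From dx/dt = 0: 1.13(1 - x*/656) = 0.031·17.4, giving x* = 656·(1 - 0.477) = 343.
From dy/dt = 0: 0.00663·343 - 0.0902 = 0.0421z*, so z* = 2.19/0.0421 = 51.9.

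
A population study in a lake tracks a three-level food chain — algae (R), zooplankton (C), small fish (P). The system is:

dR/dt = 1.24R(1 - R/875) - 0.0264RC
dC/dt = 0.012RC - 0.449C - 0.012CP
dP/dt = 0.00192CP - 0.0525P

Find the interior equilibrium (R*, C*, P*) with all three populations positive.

R* ≈ 366, C* ≈ 27.3, P* ≈ 328

From dP/dt = 0: 0.00192C* = 0.0525, so C* = 27.3.
From dR/dt = 0: 1.24(1 - R*/875) = 0.0264·27.3, giving R* = 875·(1 - 0.582) = 366.
From dC/dt = 0: 0.012·366 - 0.449 = 0.012P*, so P* = 3.94/0.012 = 328.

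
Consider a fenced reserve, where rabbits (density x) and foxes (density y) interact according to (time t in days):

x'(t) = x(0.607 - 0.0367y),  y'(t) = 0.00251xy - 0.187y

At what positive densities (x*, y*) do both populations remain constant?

x* ≈ 74.5, y* ≈ 16.5

Set dy/dt = 0 with y > 0: 0.00251x - 0.187 = 0, so x* = 0.187/0.00251 = 74.5.
Set dx/dt = 0 with x > 0: 0.607 - 0.0367y = 0, so y* = 0.607/0.0367 = 16.5.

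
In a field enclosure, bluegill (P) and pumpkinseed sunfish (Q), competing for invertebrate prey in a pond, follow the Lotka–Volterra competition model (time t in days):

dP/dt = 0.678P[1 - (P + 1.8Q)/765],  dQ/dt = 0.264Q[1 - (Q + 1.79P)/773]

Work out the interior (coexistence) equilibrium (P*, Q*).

Setting both brackets to zero gives the nullclines P + 1.8Q = 765 and 1.79P + Q = 773.
Substituting Q = 773 - 1.79P into the first: P(1 - 1.8·1.79) = 765 - 1.8·773.
So P* = -626/-2.22 = 282, and then Q* = 773 - 1.79·282 = 268.

P* ≈ 282, Q* ≈ 268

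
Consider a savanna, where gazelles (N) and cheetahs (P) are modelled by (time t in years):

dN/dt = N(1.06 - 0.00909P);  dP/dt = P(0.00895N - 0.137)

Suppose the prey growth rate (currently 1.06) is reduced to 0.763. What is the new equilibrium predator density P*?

P* ≈ 83.9

At the interior fixed point, setting dN/dt = 0 with N > 0 fixes P* = (prey growth rate)/(NP coefficient) — independent of the other coefficients.
With the change, P* = 0.763/0.00909 = 83.9; it falls from 117.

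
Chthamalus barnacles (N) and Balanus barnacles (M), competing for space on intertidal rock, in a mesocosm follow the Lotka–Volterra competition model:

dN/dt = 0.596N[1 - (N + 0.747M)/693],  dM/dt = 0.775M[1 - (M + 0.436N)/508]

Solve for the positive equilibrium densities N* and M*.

N* ≈ 465, M* ≈ 305

Setting both brackets to zero gives the nullclines N + 0.747M = 693 and 0.436N + M = 508.
Substituting M = 508 - 0.436N into the first: N(1 - 0.747·0.436) = 693 - 0.747·508.
So N* = 314/0.674 = 465, and then M* = 508 - 0.436·465 = 305.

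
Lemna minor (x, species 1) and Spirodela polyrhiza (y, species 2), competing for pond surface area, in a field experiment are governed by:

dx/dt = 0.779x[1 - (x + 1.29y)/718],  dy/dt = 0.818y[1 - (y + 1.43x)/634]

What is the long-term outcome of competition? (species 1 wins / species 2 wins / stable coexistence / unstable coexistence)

Compare the nullcline intercepts: K1/α12 = 718/1.29 = 557 < K2 = 634; K2/α21 = 634/1.43 = 443 < K1 = 718.
Since both are reversed, neither can invade when rare; the interior point is a saddle.

unstable coexistence (outcome depends on initial conditions)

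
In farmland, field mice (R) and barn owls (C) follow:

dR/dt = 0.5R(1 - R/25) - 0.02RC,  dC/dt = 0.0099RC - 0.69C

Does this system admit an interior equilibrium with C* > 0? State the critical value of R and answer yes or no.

Threshold R = 69.7; K < 69.7, so no, the predator goes extinct.

The predator equation gives dC/dt > 0 only when R > 0.69/0.0099 = 69.7.
Without the predator, R → K = 25. Since 25 < 69.7, the predator cannot invade.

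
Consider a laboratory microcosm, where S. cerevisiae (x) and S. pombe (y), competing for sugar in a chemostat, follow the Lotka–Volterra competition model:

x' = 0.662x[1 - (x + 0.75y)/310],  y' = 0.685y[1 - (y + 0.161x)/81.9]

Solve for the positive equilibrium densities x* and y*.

Setting both brackets to zero gives the nullclines x + 0.75y = 310 and 0.161x + y = 81.9.
Substituting y = 81.9 - 0.161x into the first: x(1 - 0.75·0.161) = 310 - 0.75·81.9.
So x* = 249/0.879 = 283, and then y* = 81.9 - 0.161·283 = 36.4.

x* ≈ 283, y* ≈ 36.4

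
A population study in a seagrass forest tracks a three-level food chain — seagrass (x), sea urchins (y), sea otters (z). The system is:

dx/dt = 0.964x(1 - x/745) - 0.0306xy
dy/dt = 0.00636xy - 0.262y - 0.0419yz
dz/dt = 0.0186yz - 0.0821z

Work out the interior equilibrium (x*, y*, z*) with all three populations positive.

From dz/dt = 0: 0.0186y* = 0.0821, so y* = 4.41.
From dx/dt = 0: 0.964(1 - x*/745) = 0.0306·4.41, giving x* = 745·(1 - 0.14) = 641.
From dy/dt = 0: 0.00636·641 - 0.262 = 0.0419z*, so z* = 3.81/0.0419 = 91.

x* ≈ 641, y* ≈ 4.41, z* ≈ 91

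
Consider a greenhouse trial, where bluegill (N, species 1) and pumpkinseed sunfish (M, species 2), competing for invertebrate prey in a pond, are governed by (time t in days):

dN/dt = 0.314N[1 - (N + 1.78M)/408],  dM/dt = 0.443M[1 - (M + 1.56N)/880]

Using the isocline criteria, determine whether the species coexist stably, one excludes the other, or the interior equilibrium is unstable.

species 2 excludes species 1

Compare the nullcline intercepts: K1/α12 = 408/1.78 = 229 < K2 = 880; K2/α21 = 880/1.56 = 564 > K1 = 408.
Since the inequalities point opposite ways, species 2 can invade but species 1 cannot.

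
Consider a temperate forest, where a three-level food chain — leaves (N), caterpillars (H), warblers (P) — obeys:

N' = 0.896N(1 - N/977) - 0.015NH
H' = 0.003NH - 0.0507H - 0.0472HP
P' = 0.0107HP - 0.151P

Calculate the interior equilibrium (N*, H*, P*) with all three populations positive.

N* ≈ 746, H* ≈ 14.1, P* ≈ 46.4

From dP/dt = 0: 0.0107H* = 0.151, so H* = 14.1.
From dN/dt = 0: 0.896(1 - N*/977) = 0.015·14.1, giving N* = 977·(1 - 0.236) = 746.
From dH/dt = 0: 0.003·746 - 0.0507 = 0.0472P*, so P* = 2.19/0.0472 = 46.4.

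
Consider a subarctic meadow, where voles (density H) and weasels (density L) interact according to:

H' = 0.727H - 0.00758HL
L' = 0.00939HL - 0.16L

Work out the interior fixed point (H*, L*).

Set dL/dt = 0 with L > 0: 0.00939H - 0.16 = 0, so H* = 0.16/0.00939 = 17.
Set dH/dt = 0 with H > 0: 0.727 - 0.00758L = 0, so L* = 0.727/0.00758 = 95.9.

H* ≈ 17, L* ≈ 95.9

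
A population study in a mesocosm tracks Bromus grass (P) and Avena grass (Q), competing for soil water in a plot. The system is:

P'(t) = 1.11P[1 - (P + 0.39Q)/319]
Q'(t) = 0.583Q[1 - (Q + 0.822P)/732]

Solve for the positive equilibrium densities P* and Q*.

Setting both brackets to zero gives the nullclines P + 0.39Q = 319 and 0.822P + Q = 732.
Substituting Q = 732 - 0.822P into the first: P(1 - 0.39·0.822) = 319 - 0.39·732.
So P* = 33.5/0.679 = 49.3, and then Q* = 732 - 0.822·49.3 = 691.

P* ≈ 49.3, Q* ≈ 691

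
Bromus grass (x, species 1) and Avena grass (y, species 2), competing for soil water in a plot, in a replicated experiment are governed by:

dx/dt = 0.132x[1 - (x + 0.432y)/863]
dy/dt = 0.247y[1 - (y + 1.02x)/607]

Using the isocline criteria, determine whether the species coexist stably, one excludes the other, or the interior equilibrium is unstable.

species 1 excludes species 2

Compare the nullcline intercepts: K1/α12 = 863/0.432 = 2000 > K2 = 607; K2/α21 = 607/1.02 = 595 < K1 = 863.
Since the inequalities point opposite ways, species 1 can invade but species 2 cannot.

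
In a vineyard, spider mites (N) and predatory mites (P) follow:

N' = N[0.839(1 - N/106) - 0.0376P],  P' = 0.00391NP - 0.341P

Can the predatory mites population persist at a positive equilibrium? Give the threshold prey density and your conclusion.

Threshold N = 87.2; K > 87.2, so yes, the predator persists.

The predator equation gives dP/dt > 0 only when N > 0.341/0.00391 = 87.2.
Without the predator, N → K = 106. Since 106 > 87.2, the predator can invade and persist.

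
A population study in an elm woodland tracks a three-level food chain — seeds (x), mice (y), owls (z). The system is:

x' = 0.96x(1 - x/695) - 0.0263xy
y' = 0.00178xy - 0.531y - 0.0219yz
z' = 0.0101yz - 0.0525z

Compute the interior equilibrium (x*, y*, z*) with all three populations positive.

From dz/dt = 0: 0.0101y* = 0.0525, so y* = 5.2.
From dx/dt = 0: 0.96(1 - x*/695) = 0.0263·5.2, giving x* = 695·(1 - 0.142) = 596.
From dy/dt = 0: 0.00178·596 - 0.531 = 0.0219z*, so z* = 0.53/0.0219 = 24.2.

x* ≈ 596, y* ≈ 5.2, z* ≈ 24.2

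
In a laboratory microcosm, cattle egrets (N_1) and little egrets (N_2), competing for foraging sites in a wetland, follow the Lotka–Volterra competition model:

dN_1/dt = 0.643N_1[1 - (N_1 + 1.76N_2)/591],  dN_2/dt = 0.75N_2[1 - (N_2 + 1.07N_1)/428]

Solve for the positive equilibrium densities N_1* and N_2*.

Setting both brackets to zero gives the nullclines N_1 + 1.76N_2 = 591 and 1.07N_1 + N_2 = 428.
Substituting N_2 = 428 - 1.07N_1 into the first: N_1(1 - 1.76·1.07) = 591 - 1.76·428.
So N_1* = -162/-0.883 = 184, and then N_2* = 428 - 1.07·184 = 231.

N_1* ≈ 184, N_2* ≈ 231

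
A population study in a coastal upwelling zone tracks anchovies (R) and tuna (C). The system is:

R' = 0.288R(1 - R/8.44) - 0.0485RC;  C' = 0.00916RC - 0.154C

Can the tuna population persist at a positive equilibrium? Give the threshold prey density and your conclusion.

The predator equation gives dC/dt > 0 only when R > 0.154/0.00916 = 16.8.
Without the predator, R → K = 8.44. Since 8.44 < 16.8, the predator cannot invade.

Threshold R = 16.8; K < 16.8, so no, the predator goes extinct.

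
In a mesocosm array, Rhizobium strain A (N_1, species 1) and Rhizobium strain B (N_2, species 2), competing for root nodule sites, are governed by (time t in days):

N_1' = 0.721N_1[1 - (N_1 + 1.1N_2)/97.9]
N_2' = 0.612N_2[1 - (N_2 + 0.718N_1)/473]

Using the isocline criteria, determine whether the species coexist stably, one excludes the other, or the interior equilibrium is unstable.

species 2 excludes species 1

Compare the nullcline intercepts: K1/α12 = 97.9/1.1 = 89 < K2 = 473; K2/α21 = 473/0.718 = 659 > K1 = 97.9.
Since the inequalities point opposite ways, species 2 can invade but species 1 cannot.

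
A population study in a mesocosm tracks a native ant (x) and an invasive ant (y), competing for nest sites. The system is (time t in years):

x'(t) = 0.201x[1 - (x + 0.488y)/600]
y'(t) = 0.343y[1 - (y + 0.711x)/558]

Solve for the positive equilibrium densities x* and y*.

Setting both brackets to zero gives the nullclines x + 0.488y = 600 and 0.711x + y = 558.
Substituting y = 558 - 0.711x into the first: x(1 - 0.488·0.711) = 600 - 0.488·558.
So x* = 328/0.653 = 502, and then y* = 558 - 0.711·502 = 201.

x* ≈ 502, y* ≈ 201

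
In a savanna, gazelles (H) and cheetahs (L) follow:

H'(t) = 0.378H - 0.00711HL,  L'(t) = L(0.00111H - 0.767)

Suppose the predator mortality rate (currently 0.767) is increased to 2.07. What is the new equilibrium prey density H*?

At the interior fixed point, setting dL/dt = 0 with L > 0 fixes H* = (predator death rate)/(HL coefficient) — independent of the other coefficients.
With the change, H* = 2.07/0.00111 = 1860; it rises from 691.

H* ≈ 1860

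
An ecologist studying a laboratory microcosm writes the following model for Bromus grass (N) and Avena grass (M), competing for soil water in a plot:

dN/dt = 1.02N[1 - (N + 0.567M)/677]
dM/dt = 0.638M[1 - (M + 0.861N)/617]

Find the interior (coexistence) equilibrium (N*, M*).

N* ≈ 639, M* ≈ 66.6

Setting both brackets to zero gives the nullclines N + 0.567M = 677 and 0.861N + M = 617.
Substituting M = 617 - 0.861N into the first: N(1 - 0.567·0.861) = 677 - 0.567·617.
So N* = 327/0.512 = 639, and then M* = 617 - 0.861·639 = 66.6.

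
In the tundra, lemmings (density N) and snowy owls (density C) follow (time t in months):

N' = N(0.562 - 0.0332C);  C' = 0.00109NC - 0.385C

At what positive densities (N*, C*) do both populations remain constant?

N* ≈ 353, C* ≈ 16.9

Set dC/dt = 0 with C > 0: 0.00109N - 0.385 = 0, so N* = 0.385/0.00109 = 353.
Set dN/dt = 0 with N > 0: 0.562 - 0.0332C = 0, so C* = 0.562/0.0332 = 16.9.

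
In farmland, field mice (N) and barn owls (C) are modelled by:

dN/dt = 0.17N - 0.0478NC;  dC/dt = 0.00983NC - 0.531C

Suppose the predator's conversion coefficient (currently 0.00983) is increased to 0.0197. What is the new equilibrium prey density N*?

At the interior fixed point, setting dC/dt = 0 with C > 0 fixes N* = (predator death rate)/(NC coefficient) — independent of the other coefficients.
With the change, N* = 0.531/0.0197 = 27; it falls from 54.

N* ≈ 27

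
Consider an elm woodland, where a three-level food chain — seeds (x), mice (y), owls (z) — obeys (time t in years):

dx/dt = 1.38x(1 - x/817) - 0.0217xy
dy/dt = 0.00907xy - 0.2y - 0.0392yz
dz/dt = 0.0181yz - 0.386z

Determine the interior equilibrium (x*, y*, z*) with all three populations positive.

From dz/dt = 0: 0.0181y* = 0.386, so y* = 21.3.
From dx/dt = 0: 1.38(1 - x*/817) = 0.0217·21.3, giving x* = 817·(1 - 0.335) = 543.
From dy/dt = 0: 0.00907·543 - 0.2 = 0.0392z*, so z* = 4.73/0.0392 = 121.

x* ≈ 543, y* ≈ 21.3, z* ≈ 121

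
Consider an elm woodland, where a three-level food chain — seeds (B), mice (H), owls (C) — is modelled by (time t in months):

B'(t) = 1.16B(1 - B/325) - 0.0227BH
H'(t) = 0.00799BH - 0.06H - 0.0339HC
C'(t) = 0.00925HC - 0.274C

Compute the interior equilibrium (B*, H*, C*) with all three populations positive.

B* ≈ 137, H* ≈ 29.6, C* ≈ 30.4

From dC/dt = 0: 0.00925H* = 0.274, so H* = 29.6.
From dB/dt = 0: 1.16(1 - B*/325) = 0.0227·29.6, giving B* = 325·(1 - 0.58) = 137.
From dH/dt = 0: 0.00799·137 - 0.06 = 0.0339C*, so C* = 1.03/0.0339 = 30.4.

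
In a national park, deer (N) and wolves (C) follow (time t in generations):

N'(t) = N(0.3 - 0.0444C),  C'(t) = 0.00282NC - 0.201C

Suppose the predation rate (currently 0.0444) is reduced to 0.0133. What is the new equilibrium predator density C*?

At the interior fixed point, setting dN/dt = 0 with N > 0 fixes C* = (prey growth rate)/(NC coefficient) — independent of the other coefficients.
With the change, C* = 0.3/0.0133 = 22.6; it rises from 6.76.

C* ≈ 22.6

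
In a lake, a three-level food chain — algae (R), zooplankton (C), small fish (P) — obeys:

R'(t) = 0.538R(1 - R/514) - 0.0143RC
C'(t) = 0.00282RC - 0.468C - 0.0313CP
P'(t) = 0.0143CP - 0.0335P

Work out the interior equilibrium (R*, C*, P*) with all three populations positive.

R* ≈ 482, C* ≈ 2.34, P* ≈ 28.5

From dP/dt = 0: 0.0143C* = 0.0335, so C* = 2.34.
From dR/dt = 0: 0.538(1 - R*/514) = 0.0143·2.34, giving R* = 514·(1 - 0.0623) = 482.
From dC/dt = 0: 0.00282·482 - 0.468 = 0.0313P*, so P* = 0.891/0.0313 = 28.5.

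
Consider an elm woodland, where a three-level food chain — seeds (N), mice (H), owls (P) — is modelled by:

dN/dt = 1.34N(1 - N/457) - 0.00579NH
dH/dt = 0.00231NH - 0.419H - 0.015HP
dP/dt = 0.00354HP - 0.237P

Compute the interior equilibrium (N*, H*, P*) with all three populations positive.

N* ≈ 325, H* ≈ 66.9, P* ≈ 22.1

From dP/dt = 0: 0.00354H* = 0.237, so H* = 66.9.
From dN/dt = 0: 1.34(1 - N*/457) = 0.00579·66.9, giving N* = 457·(1 - 0.289) = 325.
From dH/dt = 0: 0.00231·325 - 0.419 = 0.015P*, so P* = 0.331/0.015 = 22.1.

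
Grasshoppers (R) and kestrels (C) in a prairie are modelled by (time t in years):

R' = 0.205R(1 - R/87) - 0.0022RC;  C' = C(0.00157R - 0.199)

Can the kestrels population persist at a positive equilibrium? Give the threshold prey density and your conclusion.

The predator equation gives dC/dt > 0 only when R > 0.199/0.00157 = 127.
Without the predator, R → K = 87. Since 87 < 127, the predator cannot invade.

Threshold R = 127; K < 127, so no, the predator goes extinct.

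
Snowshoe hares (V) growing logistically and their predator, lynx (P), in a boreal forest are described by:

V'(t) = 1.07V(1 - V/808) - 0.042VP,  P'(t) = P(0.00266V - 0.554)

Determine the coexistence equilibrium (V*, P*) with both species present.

V* ≈ 208, P* ≈ 18.9

From dP/dt = 0 with P > 0: 0.00266V* = 0.554, so V* = 208.
Substitute into dV/dt = 0: 1.07(1 - 208/808) = 0.042P*.
The bracket is 0.742, giving P* = 0.794/0.042 = 18.9.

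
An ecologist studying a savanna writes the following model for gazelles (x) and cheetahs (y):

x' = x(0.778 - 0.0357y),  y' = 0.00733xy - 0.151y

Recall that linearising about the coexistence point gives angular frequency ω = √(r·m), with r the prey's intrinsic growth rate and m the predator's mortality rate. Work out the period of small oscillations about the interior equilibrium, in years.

Here r = 0.778 and m = 0.151, so r·m = 0.117.
ω = √0.117 = 0.343 per year, hence T = 2π/ω ≈ 18.3 years.

T ≈ 18.3 years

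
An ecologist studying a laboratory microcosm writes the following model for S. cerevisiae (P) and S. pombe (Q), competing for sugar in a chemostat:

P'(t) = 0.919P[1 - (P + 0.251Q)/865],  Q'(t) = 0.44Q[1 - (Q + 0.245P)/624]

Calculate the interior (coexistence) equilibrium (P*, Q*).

Setting both brackets to zero gives the nullclines P + 0.251Q = 865 and 0.245P + Q = 624.
Substituting Q = 624 - 0.245P into the first: P(1 - 0.251·0.245) = 865 - 0.251·624.
So P* = 708/0.939 = 755, and then Q* = 624 - 0.245·755 = 439.

P* ≈ 755, Q* ≈ 439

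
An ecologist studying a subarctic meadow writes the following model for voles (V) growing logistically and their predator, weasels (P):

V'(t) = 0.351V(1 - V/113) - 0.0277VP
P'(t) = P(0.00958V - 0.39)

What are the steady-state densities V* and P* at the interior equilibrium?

From dP/dt = 0 with P > 0: 0.00958V* = 0.39, so V* = 40.7.
Substitute into dV/dt = 0: 0.351(1 - 40.7/113) = 0.0277P*.
The bracket is 0.64, giving P* = 0.225/0.0277 = 8.11.

V* ≈ 40.7, P* ≈ 8.11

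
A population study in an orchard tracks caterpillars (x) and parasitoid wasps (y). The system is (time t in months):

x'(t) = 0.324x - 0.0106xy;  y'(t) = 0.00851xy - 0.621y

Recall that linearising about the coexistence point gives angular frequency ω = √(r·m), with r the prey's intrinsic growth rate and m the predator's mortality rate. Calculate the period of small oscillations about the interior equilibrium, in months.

Here r = 0.324 and m = 0.621, so r·m = 0.201.
ω = √0.201 = 0.449 per month, hence T = 2π/ω ≈ 14 months.

T ≈ 14 months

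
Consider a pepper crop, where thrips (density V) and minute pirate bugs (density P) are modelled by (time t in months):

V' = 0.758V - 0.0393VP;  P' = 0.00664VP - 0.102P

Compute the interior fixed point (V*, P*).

V* ≈ 15.4, P* ≈ 19.3

Set dP/dt = 0 with P > 0: 0.00664V - 0.102 = 0, so V* = 0.102/0.00664 = 15.4.
Set dV/dt = 0 with V > 0: 0.758 - 0.0393P = 0, so P* = 0.758/0.0393 = 19.3.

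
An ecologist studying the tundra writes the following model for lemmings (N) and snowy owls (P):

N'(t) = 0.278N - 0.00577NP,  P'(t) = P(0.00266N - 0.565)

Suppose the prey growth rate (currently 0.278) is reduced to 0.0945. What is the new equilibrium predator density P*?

P* ≈ 16.4

At the interior fixed point, setting dN/dt = 0 with N > 0 fixes P* = (prey growth rate)/(NP coefficient) — independent of the other coefficients.
With the change, P* = 0.0945/0.00577 = 16.4; it falls from 48.2.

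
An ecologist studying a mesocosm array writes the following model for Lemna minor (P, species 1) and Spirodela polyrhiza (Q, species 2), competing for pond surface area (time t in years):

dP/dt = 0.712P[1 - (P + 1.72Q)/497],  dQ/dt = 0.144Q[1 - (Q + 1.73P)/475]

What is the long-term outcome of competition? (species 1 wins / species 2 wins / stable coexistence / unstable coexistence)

Compare the nullcline intercepts: K1/α12 = 497/1.72 = 289 < K2 = 475; K2/α21 = 475/1.73 = 275 < K1 = 497.
Since both are reversed, neither can invade when rare; the interior point is a saddle.

unstable coexistence (outcome depends on initial conditions)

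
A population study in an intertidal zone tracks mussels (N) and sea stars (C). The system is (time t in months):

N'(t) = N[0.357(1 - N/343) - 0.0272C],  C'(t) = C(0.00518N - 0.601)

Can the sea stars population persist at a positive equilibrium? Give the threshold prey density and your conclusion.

The predator equation gives dC/dt > 0 only when N > 0.601/0.00518 = 116.
Without the predator, N → K = 343. Since 343 > 116, the predator can invade and persist.

Threshold N = 116; K > 116, so yes, the predator persists.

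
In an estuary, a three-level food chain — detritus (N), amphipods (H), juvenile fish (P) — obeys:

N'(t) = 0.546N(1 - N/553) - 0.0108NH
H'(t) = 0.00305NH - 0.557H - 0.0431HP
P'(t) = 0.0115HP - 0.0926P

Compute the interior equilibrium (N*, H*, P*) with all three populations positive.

N* ≈ 465, H* ≈ 8.05, P* ≈ 20

From dP/dt = 0: 0.0115H* = 0.0926, so H* = 8.05.
From dN/dt = 0: 0.546(1 - N*/553) = 0.0108·8.05, giving N* = 553·(1 - 0.159) = 465.
From dH/dt = 0: 0.00305·465 - 0.557 = 0.0431P*, so P* = 0.861/0.0431 = 20.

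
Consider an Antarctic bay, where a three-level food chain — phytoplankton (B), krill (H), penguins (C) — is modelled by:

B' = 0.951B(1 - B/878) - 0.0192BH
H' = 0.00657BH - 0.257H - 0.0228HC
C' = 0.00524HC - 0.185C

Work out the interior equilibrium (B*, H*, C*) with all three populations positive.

From dC/dt = 0: 0.00524H* = 0.185, so H* = 35.3.
From dB/dt = 0: 0.951(1 - B*/878) = 0.0192·35.3, giving B* = 878·(1 - 0.713) = 252.
From dH/dt = 0: 0.00657·252 - 0.257 = 0.0228C*, so C* = 1.4/0.0228 = 61.4.

B* ≈ 252, H* ≈ 35.3, C* ≈ 61.4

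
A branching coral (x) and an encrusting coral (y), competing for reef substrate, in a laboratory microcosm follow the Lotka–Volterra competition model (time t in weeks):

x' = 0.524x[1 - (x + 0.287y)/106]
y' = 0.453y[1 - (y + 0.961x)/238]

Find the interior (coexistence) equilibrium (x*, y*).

x* ≈ 52, y* ≈ 188

Setting both brackets to zero gives the nullclines x + 0.287y = 106 and 0.961x + y = 238.
Substituting y = 238 - 0.961x into the first: x(1 - 0.287·0.961) = 106 - 0.287·238.
So x* = 37.7/0.724 = 52, and then y* = 238 - 0.961·52 = 188.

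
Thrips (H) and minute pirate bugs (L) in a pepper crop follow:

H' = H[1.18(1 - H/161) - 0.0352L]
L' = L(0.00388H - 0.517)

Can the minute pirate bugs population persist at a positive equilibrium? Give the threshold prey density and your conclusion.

Threshold H = 133; K > 133, so yes, the predator persists.

The predator equation gives dL/dt > 0 only when H > 0.517/0.00388 = 133.
Without the predator, H → K = 161. Since 161 > 133, the predator can invade and persist.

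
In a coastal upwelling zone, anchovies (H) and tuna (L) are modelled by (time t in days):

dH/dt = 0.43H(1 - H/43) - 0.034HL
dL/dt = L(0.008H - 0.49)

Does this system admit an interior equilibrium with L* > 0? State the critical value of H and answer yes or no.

The predator equation gives dL/dt > 0 only when H > 0.49/0.008 = 61.2.
Without the predator, H → K = 43. Since 43 < 61.2, the predator cannot invade.

Threshold H = 61.2; K < 61.2, so no, the predator goes extinct.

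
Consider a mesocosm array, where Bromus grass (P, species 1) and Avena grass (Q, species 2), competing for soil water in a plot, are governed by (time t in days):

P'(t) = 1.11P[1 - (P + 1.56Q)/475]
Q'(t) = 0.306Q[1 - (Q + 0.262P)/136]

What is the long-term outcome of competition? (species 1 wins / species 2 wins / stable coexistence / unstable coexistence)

stable coexistence

Compare the nullcline intercepts: K1/α12 = 475/1.56 = 304 > K2 = 136; K2/α21 = 136/0.262 = 519 > K1 = 475.
Since both inequalities hold, each species can invade when rare, so the interior equilibrium is stable.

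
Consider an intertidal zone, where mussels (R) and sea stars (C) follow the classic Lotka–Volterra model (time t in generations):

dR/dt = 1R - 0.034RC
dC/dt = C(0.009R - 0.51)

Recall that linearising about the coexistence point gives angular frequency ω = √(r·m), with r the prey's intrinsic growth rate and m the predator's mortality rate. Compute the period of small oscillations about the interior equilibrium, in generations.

Here r = 1 and m = 0.51, so r·m = 0.51.
ω = √0.51 = 0.714 per generation, hence T = 2π/ω ≈ 8.8 generations.

T ≈ 8.8 generations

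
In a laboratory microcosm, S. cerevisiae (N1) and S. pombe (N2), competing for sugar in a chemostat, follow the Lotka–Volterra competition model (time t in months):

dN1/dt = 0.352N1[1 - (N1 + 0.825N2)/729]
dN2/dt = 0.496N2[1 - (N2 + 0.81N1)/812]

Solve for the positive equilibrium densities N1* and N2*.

Setting both brackets to zero gives the nullclines N1 + 0.825N2 = 729 and 0.81N1 + N2 = 812.
Substituting N2 = 812 - 0.81N1 into the first: N1(1 - 0.825·0.81) = 729 - 0.825·812.
So N1* = 59.1/0.332 = 178, and then N2* = 812 - 0.81·178 = 668.

N1* ≈ 178, N2* ≈ 668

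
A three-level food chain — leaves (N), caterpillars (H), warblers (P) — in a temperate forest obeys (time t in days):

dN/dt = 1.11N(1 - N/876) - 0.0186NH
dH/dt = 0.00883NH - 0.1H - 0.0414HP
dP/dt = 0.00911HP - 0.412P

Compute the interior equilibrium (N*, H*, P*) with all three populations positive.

N* ≈ 212, H* ≈ 45.2, P* ≈ 42.8

From dP/dt = 0: 0.00911H* = 0.412, so H* = 45.2.
From dN/dt = 0: 1.11(1 - N*/876) = 0.0186·45.2, giving N* = 876·(1 - 0.758) = 212.
From dH/dt = 0: 0.00883·212 - 0.1 = 0.0414P*, so P* = 1.77/0.0414 = 42.8.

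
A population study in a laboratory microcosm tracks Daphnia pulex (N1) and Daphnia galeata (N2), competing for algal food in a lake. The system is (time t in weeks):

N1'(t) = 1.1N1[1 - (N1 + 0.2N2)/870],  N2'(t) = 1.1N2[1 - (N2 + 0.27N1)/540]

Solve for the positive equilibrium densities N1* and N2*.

N1* ≈ 805, N2* ≈ 323

Setting both brackets to zero gives the nullclines N1 + 0.2N2 = 870 and 0.27N1 + N2 = 540.
Substituting N2 = 540 - 0.27N1 into the first: N1(1 - 0.2·0.27) = 870 - 0.2·540.
So N1* = 762/0.946 = 805, and then N2* = 540 - 0.27·805 = 323.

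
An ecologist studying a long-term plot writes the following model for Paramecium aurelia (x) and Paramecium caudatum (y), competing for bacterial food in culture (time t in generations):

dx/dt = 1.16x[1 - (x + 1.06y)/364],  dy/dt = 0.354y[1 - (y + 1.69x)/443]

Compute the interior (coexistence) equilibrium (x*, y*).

x* ≈ 133, y* ≈ 218

Setting both brackets to zero gives the nullclines x + 1.06y = 364 and 1.69x + y = 443.
Substituting y = 443 - 1.69x into the first: x(1 - 1.06·1.69) = 364 - 1.06·443.
So x* = -106/-0.791 = 133, and then y* = 443 - 1.69·133 = 218.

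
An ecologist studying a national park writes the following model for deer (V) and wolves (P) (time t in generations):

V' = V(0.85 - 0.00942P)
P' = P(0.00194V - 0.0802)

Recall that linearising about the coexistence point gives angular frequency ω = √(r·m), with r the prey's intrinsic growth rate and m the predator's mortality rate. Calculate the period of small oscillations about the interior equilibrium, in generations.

Here r = 0.85 and m = 0.0802, so r·m = 0.0682.
ω = √0.0682 = 0.261 per generation, hence T = 2π/ω ≈ 24.1 generations.

T ≈ 24.1 generations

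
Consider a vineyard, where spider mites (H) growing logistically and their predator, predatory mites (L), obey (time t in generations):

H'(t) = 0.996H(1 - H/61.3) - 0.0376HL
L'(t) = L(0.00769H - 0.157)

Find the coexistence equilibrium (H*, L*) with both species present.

H* ≈ 20.4, L* ≈ 17.7

From dL/dt = 0 with L > 0: 0.00769H* = 0.157, so H* = 20.4.
Substitute into dH/dt = 0: 0.996(1 - 20.4/61.3) = 0.0376L*.
The bracket is 0.667, giving L* = 0.664/0.0376 = 17.7.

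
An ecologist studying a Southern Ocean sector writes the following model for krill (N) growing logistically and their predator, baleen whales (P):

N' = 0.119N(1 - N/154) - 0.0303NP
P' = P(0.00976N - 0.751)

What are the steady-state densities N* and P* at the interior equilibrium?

From dP/dt = 0 with P > 0: 0.00976N* = 0.751, so N* = 76.9.
Substitute into dN/dt = 0: 0.119(1 - 76.9/154) = 0.0303P*.
The bracket is 0.5, giving P* = 0.0595/0.0303 = 1.97.

N* ≈ 76.9, P* ≈ 1.97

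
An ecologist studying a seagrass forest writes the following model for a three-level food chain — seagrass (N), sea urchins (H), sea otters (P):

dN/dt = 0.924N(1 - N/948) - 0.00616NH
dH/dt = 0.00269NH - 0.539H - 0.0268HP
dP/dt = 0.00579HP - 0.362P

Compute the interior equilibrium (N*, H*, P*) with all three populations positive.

From dP/dt = 0: 0.00579H* = 0.362, so H* = 62.5.
From dN/dt = 0: 0.924(1 - N*/948) = 0.00616·62.5, giving N* = 948·(1 - 0.417) = 553.
From dH/dt = 0: 0.00269·553 - 0.539 = 0.0268P*, so P* = 0.948/0.0268 = 35.4.

N* ≈ 553, H* ≈ 62.5, P* ≈ 35.4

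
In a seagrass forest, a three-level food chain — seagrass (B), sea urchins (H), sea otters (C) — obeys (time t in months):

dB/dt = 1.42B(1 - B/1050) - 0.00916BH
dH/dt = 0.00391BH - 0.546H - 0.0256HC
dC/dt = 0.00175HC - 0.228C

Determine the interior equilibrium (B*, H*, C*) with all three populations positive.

B* ≈ 168, H* ≈ 130, C* ≈ 4.26

From dC/dt = 0: 0.00175H* = 0.228, so H* = 130.
From dB/dt = 0: 1.42(1 - B*/1050) = 0.00916·130, giving B* = 1050·(1 - 0.84) = 168.
From dH/dt = 0: 0.00391·168 - 0.546 = 0.0256C*, so C* = 0.109/0.0256 = 4.26.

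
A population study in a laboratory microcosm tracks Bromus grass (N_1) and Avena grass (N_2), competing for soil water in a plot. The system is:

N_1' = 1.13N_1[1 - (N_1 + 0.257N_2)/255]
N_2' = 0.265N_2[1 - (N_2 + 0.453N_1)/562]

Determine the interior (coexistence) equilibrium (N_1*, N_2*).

N_1* ≈ 125, N_2* ≈ 505

Setting both brackets to zero gives the nullclines N_1 + 0.257N_2 = 255 and 0.453N_1 + N_2 = 562.
Substituting N_2 = 562 - 0.453N_1 into the first: N_1(1 - 0.257·0.453) = 255 - 0.257·562.
So N_1* = 111/0.884 = 125, and then N_2* = 562 - 0.453·125 = 505.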